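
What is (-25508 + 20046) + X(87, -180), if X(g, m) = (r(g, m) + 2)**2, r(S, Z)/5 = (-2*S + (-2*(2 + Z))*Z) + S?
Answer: 102933808427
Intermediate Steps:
r(S, Z) = -5*S + 5*Z*(-4 - 2*Z) (r(S, Z) = 5*((-2*S + (-2*(2 + Z))*Z) + S) = 5*((-2*S + (-4 - 2*Z)*Z) + S) = 5*((-2*S + Z*(-4 - 2*Z)) + S) = 5*(-S + Z*(-4 - 2*Z)) = -5*S + 5*Z*(-4 - 2*Z))
X(g, m) = (2 - 20*m - 10*m**2 - 5*g)**2 (X(g, m) = ((-20*m - 10*m**2 - 5*g) + 2)**2 = (2 - 20*m - 10*m**2 - 5*g)**2)
(-25508 + 20046) + X(87, -180) = (-25508 + 20046) + (-2 + 5*87 + 10*(-180)**2 + 20*(-180))**2 = -5462 + (-2 + 435 + 10*32400 - 3600)**2 = -5462 + (-2 + 435 + 324000 - 3600)**2 = -5462 + 320833**2 = -5462 + 102933813889 = 102933808427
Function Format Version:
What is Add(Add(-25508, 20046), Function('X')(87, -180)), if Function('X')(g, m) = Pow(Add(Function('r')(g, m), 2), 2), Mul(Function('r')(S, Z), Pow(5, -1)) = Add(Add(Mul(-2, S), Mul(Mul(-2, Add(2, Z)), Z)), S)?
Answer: 102933808427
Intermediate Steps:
Function('r')(S, Z) = Add(Mul(-5, S), Mul(5, Z, Add(-4, Mul(-2, Z)))) (Function('r')(S, Z) = Mul(5, Add(Add(Mul(-2, S), Mul(Mul(-2, Add(2, Z)), Z)), S)) = Mul(5, Add(Add(Mul(-2, S), Mul(Add(-4, Mul(-2, Z)), Z)), S)) = Mul(5, Add(Add(Mul(-2, S), Mul(Z, Add(-4, Mul(-2, Z)))), S)) = Mul(5, Add(Mul(-1, S), Mul(Z, Add(-4, Mul(-2, Z))))) = Add(Mul(-5, S), Mul(5, Z, Add(-4, Mul(-2, Z)))))
Function('X')(g, m) = Pow(Add(2, Mul(-20, m), Mul(-10, Pow(m, 2)), Mul(-5, g)), 2) (Function('X')(g, m) = Pow(Add(Add(Mul(-20, m), Mul(-10, Pow(m, 2)), Mul(-5, g)), 2), 2) = Pow(Add(2, Mul(-20, m), Mul(-10, Pow(m, 2)), Mul(-5, g)), 2))
Add(Add(-25508, 20046), Function('X')(87, -180)) = Add(Add(-25508, 20046), Pow(Add(-2, Mul(5, 87), Mul(10, Pow(-180, 2)), Mul(20, -180)), 2)) = Add(-5462, Pow(Add(-2, 435, Mul(10, 32400), -3600), 2)) = Add(-5462, Pow(Add(-2, 435, 324000, -3600), 2)) = Add(-5462, Pow(320833, 2)) = Add(-5462, 102933813889) = 102933808427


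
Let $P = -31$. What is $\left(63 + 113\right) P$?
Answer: $-5456$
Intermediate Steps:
$\left(63 + 113\right) P = \left(63 + 113\right) \left(-31\right) = 176 \left(-31\right) = -5456$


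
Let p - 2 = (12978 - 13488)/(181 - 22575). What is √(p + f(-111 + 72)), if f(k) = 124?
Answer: √15799829169/11197 ≈ 11.226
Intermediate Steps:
p = 22649/11197 (p = 2 + (12978 - 13488)/(181 - 22575) = 2 - 510/(-22394) = 2 - 510*(-1/22394) = 2 + 255/11197 = 22649/11197 ≈ 2.0228)
√(p + f(-111 + 72)) = √(22649/11197 + 124) = √(1411077/11197) = √15799829169/11197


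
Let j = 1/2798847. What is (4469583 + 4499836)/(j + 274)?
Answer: 25104031459893/766884079 ≈ 32735.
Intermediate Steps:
j = 1/2798847 ≈ 3.5729e-7
(4469583 + 4499836)/(j + 274) = (4469583 + 4499836)/(1/2798847 + 274) = 8969419/(766884079/2798847) = 8969419*(2798847/766884079) = 25104031459893/766884079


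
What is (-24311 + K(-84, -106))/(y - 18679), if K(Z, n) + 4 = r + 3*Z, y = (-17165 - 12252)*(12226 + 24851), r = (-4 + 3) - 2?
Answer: 12285/545356394 ≈ 2.2527e-5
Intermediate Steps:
r = -3 (r = -1 - 2 = -3)
y = -1090694109 (y = -29417*37077 = -1090694109)
K(Z, n) = -7 + 3*Z (K(Z, n) = -4 + (-3 + 3*Z) = -7 + 3*Z)
(-24311 + K(-84, -106))/(y - 18679) = (-24311 + (-7 + 3*(-84)))/(-1090694109 - 18679) = (-24311 + (-7 - 252))/(-1090712788) = (-24311 - 259)*(-1/1090712788) = -24570*(-1/1090712788) = 12285/545356394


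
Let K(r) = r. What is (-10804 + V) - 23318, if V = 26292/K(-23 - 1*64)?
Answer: -998302/29 ≈ -34424.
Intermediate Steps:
V = -8764/29 (V = 26292/(-23 - 1*64) = 26292/(-23 - 64) = 26292/(-87) = 26292*(-1/87) = -8764/29 ≈ -302.21)
(-10804 + V) - 23318 = (-10804 - 8764/29) - 23318 = -322080/29 - 23318 = -998302/29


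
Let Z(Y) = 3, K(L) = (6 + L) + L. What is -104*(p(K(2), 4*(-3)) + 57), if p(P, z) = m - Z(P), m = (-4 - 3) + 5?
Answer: -5408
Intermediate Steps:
K(L) = 6 + 2*L
m = -2 (m = -7 + 5 = -2)
p(P, z) = -5 (p(P, z) = -2 - 1*3 = -2 - 3 = -5)
-104*(p(K(2), 4*(-3)) + 57) = -104*(-5 + 57) = -104*52 = -5408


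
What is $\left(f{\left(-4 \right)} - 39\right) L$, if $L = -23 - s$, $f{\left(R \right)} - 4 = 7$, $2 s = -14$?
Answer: $448$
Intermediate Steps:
$s = -7$ ($s = \frac{1}{2} \left(-14\right) = -7$)
$f{\left(R \right)} = 11$ ($f{\left(R \right)} = 4 + 7 = 11$)
$L = -16$ ($L = -23 - -7 = -23 + 7 = -16$)
$\left(f{\left(-4 \right)} - 39\right) L = \left(11 - 39\right) \left(-16\right) = \left(-28\right) \left(-16\right) = 448$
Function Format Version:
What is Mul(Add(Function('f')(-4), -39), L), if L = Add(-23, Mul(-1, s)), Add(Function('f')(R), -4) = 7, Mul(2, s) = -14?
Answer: 448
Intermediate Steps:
s = -7 (s = Mul(Rational(1, 2), -14) = -7)
Function('f')(R) = 11 (Function('f')(R) = Add(4, 7) = 11)
L = -16 (L = Add(-23, Mul(-1, -7)) = Add(-23, 7) = -16)
Mul(Add(Function('f')(-4), -39), L) = Mul(Add(11, -39), -16) = Mul(-28, -16) = 448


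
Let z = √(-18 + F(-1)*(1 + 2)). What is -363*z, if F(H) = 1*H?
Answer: -363*I*√21 ≈ -1663.5*I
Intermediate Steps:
F(H) = H
z = I*√21 (z = √(-18 - (1 + 2)) = √(-18 - 1*3) = √(-18 - 3) = √(-21) = I*√21 ≈ 4.5826*I)
-363*z = -363*I*√21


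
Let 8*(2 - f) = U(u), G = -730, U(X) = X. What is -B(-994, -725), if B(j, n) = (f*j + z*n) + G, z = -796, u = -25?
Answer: -2285103/4 ≈ -5.7128e+5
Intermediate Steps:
f = 41/8 (f = 2 - ⅛*(-25) = 2 + 25/8 = 41/8 ≈ 5.1250)
B(j, n) = -730 - 796*n + 41*j/8 (B(j, n) = (41*j/8 - 796*n) - 730 = (-796*n + 41*j/8) - 730 = -730 - 796*n + 41*j/8)
-B(-994, -725) = -(-730 - 796*(-725) + (41/8)*(-994)) = -(-730 + 577100 - 20377/4) = -1*2285103/4 = -2285103/4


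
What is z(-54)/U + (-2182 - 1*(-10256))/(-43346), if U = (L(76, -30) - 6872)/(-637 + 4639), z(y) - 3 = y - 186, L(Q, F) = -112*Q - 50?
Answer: 10246984972/167250541 ≈ 61.267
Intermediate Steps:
L(Q, F) = -50 - 112*Q
z(y) = -183 + y (z(y) = 3 + (y - 186) = 3 + (-186 + y) = -183 + y)
U = -7717/2001 (U = ((-50 - 112*76) - 6872)/(-637 + 4639) = ((-50 - 8512) - 6872)/4002 = (-8562 - 6872)*(1/4002) = -15434*1/4002 = -7717/2001 ≈ -3.8566)
z(-54)/U + (-2182 - 1*(-10256))/(-43346) = (-183 - 54)/(-7717/2001) + (-2182 - 1*(-10256))/(-43346) = -237*(-2001/7717) + (-2182 + 10256)*(-1/43346) = 474237/7717 + 8074*(-1/43346) = 474237/7717 - 4037/21673 = 10246984972/167250541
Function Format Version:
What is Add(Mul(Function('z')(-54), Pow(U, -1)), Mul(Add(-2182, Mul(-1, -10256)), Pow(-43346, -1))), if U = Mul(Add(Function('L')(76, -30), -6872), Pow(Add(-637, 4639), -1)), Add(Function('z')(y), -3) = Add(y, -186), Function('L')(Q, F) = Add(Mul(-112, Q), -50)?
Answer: Rational(10246984972, 167250541) ≈ 61.267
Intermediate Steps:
Function('L')(Q, F) = Add(-50, Mul(-112, Q))
Function('z')(y) = Add(-183, y) (Function('z')(y) = Add(3, Add(y, -186)) = Add(3, Add(-186, y)) = Add(-183, y))
U = Rational(-7717, 2001) (U = Mul(Add(Add(-50, Mul(-112, 76)), -6872), Pow(Add(-637, 4639), -1)) = Mul(Add(Add(-50, -8512), -6872), Pow(4002, -1)) = Mul(Add(-8562, -6872), Rational(1, 4002)) = Mul(-15434, Rational(1, 4002)) = Rational(-7717, 2001) ≈ -3.8566)
Add(Mul(Function('z')(-54), Pow(U, -1)), Mul(Add(-2182, Mul(-1, -10256)), Pow(-43346, -1))) = Add(Mul(Add(-183, -54), Pow(Rational(-7717, 2001), -1)), Mul(Add(-2182, Mul(-1, -10256)), Pow(-43346, -1))) = Add(Mul(-237, Rational(-2001, 7717)), Mul(Add(-2182, 10256), Rational(-1, 43346))) = Add(Rational(474237, 7717), Mul(8074, Rational(-1, 43346))) = Add(Rational(474237, 7717), Rational(-4037, 21673)) = Rational(10246984972, 167250541)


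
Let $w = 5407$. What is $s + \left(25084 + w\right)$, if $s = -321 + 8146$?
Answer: $38316$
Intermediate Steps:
$s = 7825$
$s + \left(25084 + w\right) = 7825 + \left(25084 + 5407\right) = 7825 + 30491 = 38316$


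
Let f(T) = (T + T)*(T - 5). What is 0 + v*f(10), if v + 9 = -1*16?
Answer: -2500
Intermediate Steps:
f(T) = 2*T*(-5 + T) (f(T) = (2*T)*(-5 + T) = 2*T*(-5 + T))
v = -25 (v = -9 - 1*16 = -9 - 16 = -25)
0 + v*f(10) = 0 - 50*10*(-5 + 10) = 0 - 50*10*5 = 0 - 25*100 = 0 - 2500 = -2500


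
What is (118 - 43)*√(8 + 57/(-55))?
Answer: 15*√21065/11 ≈ 197.92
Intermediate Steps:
(118 - 43)*√(8 + 57/(-55)) = 75*√(8 + 57*(-1/55)) = 75*√(8 - 57/55) = 75*√(383/55) = 75*(√21065/55) = 15*√21065/11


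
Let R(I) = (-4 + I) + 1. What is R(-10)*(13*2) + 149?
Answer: -189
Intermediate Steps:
R(I) = -3 + I
R(-10)*(13*2) + 149 = (-3 - 10)*(13*2) + 149 = -13*26 + 149 = -338 + 149 = -189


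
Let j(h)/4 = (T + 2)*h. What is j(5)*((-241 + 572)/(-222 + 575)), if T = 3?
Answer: 33100/353 ≈ 93.768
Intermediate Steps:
j(h) = 20*h (j(h) = 4*((3 + 2)*h) = 4*(5*h) = 20*h)
j(5)*((-241 + 572)/(-222 + 575)) = (20*5)*((-241 + 572)/(-222 + 575)) = 100*(331/353) = 33100/353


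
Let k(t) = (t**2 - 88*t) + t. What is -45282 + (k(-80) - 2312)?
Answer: -34234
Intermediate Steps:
k(t) = t**2 - 87*t
-45282 + (k(-80) - 2312) = -45282 + (-80*(-87 - 80) - 2312) = -45282 + (-80*(-167) - 2312) = -45282 + (13360 - 2312) = -45282 + 11048 = -34234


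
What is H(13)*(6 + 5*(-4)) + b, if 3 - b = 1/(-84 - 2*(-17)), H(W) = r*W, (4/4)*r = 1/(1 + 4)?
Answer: -1669/50 ≈ -33.380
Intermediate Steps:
r = 1/5 (r = 1/(1 + 4) = 1/5 ≈ 0.20000)
H(W) = W/5
b = 151/50 (b = 3 - 1/(-84 - 2*(-17)) = 3 - 1/(-84 + 34) = 3 - 1/(-50) = 3 - 1*(-1/50) = 3 + 1/50 = 151/50 ≈ 3.0200)
H(13)*(6 + 5*(-4)) + b = ((1/5)*13)*(6 + 5*(-4)) + 151/50 = 13*(6 - 20)/5 + 151/50 = (13/5)*(-14) + 151/50 = -182/5 + 151/50 = -1669/50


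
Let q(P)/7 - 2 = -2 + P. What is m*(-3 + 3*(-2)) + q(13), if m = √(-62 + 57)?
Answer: 91 - 9*I*√5 ≈ 91.0 - 20.125*I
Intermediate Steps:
q(P) = 7*P (q(P) = 14 + 7*(-2 + P) = 14 + (-14 + 7*P) = 7*P)
m = I*√5 (m = √(-5) = I*√5 ≈ 2.2361*I)
m*(-3 + 3*(-2)) + q(13) = (I*√5)*(-3 + 3*(-2)) + 7*13 = (I*√5)*(-3 - 6) + 91 = (I*√5)*(-9) + 91 = -9*I*√5 + 91 = 91 - 9*I*√5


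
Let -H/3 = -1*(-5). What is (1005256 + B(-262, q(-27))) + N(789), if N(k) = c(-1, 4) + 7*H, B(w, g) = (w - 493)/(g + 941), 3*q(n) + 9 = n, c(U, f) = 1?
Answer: 933785453/929 ≈ 1.0052e+6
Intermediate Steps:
H = -15 (H = -(-3)*(-5) = -3*5 = -15)
q(n) = -3 + n/3
B(w, g) = (-493 + w)/(941 + g)
N(k) = -104 (N(k) = 1 + 7*(-15) = 1 - 105 = -104)
(1005256 + B(-262, q(-27))) + N(789) = (1005256 + (-493 - 262)/(941 + (-3 + (⅓)*(-27)))) - 104 = (1005256 - 755/(941 + (-3 - 9))) - 104 = (1005256 - 755/(941 - 12)) - 104 = (1005256 - 755/929) - 104 = 933882069/929 - 104 = 933785453/929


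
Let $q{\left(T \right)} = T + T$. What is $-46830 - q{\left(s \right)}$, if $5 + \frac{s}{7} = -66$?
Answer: $-45836$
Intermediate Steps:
$s = -497$ ($s = -35 + 7 \left(-66\right) = -35 - 462 = -497$)
$q{\left(T \right)} = 2 T$
$-46830 - q{\left(s \right)} = -46830 - 2 \left(-497\right) = -46830 - -994 = -46830 + 994 = -45836$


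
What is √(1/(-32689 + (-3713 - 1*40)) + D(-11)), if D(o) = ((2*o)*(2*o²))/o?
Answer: √642761335734/36442 ≈ 22.000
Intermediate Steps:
D(o) = 4*o² (D(o) = (4*o³)/o = 4*o²)
√(1/(-32689 + (-3713 - 1*40)) + D(-11)) = √(1/(-32689 + (-3713 - 1*40)) + 4*(-11)²) = √(1/(-32689 + (-3713 - 40)) + 4*121) = √(1/(-32689 - 3753) + 484) = √(1/(-36442) + 484) = √(-1/36442 + 484) = √(17637927/36442) = √642761335734/36442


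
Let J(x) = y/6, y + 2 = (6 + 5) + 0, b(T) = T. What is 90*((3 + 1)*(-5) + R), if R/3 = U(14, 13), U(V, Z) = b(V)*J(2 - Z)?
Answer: 3870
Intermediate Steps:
y = 9 (y = -2 + ((6 + 5) + 0) = -2 + (11 + 0) = -2 + 11 = 9)
J(x) = 3/2 (J(x) = 9/6 = 9*(⅙) = 3/2)
U(V, Z) = 3*V/2 (U(V, Z) = V*(3/2) = 3*V/2)
R = 63 (R = 3*((3/2)*14) = 3*21 = 63)
90*((3 + 1)*(-5) + R) = 90*((3 + 1)*(-5) + 63) = 90*(4*(-5) + 63) = 90*(-20 + 63) = 90*43 = 3870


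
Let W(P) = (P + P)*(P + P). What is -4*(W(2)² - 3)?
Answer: -1012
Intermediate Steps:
W(P) = 4*P² (W(P) = (2*P)*(2*P) = 4*P²)
-4*(W(2)² - 3) = -4*((4*2²)² - 3) = -4*((4*4)² - 3) = -4*(16² - 3) = -4*(256 - 3) = -4*253 = -1012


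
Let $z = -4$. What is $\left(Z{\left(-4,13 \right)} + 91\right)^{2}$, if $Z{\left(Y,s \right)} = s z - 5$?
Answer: $1156$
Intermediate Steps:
$Z{\left(Y,s \right)} = -5 - 4 s$ ($Z{\left(Y,s \right)} = s \left(-4\right) - 5 = - 4 s - 5 = -5 - 4 s$)
$\left(Z{\left(-4,13 \right)} + 91\right)^{2} = \left(\left(-5 - 52\right) + 91\right)^{2} = \left(-57 + 91\right)^{2} = 34^{2} = 1156$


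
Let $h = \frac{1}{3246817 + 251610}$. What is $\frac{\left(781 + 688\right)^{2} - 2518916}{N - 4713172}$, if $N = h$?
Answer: $\frac{1262774717785}{16488688180443} \approx 0.076584$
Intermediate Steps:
$h = \frac{1}{3498427} \approx 2.8584 \cdot 10^{-7}$
$N = \frac{1}{3498427} \approx 2.8584 \cdot 10^{-7}$
$\frac{\left(781 + 688\right)^{2} - 2518916}{N - 4713172} = \frac{\left(781 + 688\right)^{2} - 2518916}{\frac{1}{3498427} - 4713172} = \frac{1469^{2} - 2518916}{- \frac{16488688180443}{3498427}} = \left(2157961 - 2518916\right) \left(- \frac{3498427}{16488688180443}\right) = \left(-360955\right) \left(- \frac{3498427}{16488688180443}\right) = \frac{1262774717785}{16488688180443}$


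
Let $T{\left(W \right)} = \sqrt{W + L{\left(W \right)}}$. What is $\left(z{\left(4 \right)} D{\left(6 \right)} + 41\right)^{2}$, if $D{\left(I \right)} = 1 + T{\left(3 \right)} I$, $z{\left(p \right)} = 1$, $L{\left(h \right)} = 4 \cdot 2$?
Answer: $2160 + 504 \sqrt{11} \approx 3831.6$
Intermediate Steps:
$L{\left(h \right)} = 8$
$T{\left(W \right)} = \sqrt{8 + W}$ ($T{\left(W \right)} = \sqrt{W + 8} = \sqrt{8 + W}$)
$D{\left(I \right)} = 1 + I \sqrt{11}$ ($D{\left(I \right)} = 1 + \sqrt{8 + 3} I = 1 + \sqrt{11} I = 1 + I \sqrt{11}$)
$\left(z{\left(4 \right)} D{\left(6 \right)} + 41\right)^{2} = \left(1 \left(1 + 6 \sqrt{11}\right) + 41\right)^{2} = \left(\left(1 + 6 \sqrt{11}\right) + 41\right)^{2} = \left(42 + 6 \sqrt{11}\right)^{2}$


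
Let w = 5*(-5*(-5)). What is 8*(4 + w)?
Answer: 1032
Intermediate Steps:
w = 125 (w = 5*25 = 125)
8*(4 + w) = 8*(4 + 125) = 8*129 = 1032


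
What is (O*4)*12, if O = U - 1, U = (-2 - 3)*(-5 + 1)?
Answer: 912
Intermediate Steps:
U = 20 (U = -5*(-4) = 20)
O = 19 (O = 20 - 1 = 19)
(O*4)*12 = (19*4)*12 = 76*12 = 912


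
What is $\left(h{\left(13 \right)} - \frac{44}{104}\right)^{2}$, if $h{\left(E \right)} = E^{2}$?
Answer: $\frac{19210689}{676} \approx 28418.0$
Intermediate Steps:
$\left(h{\left(13 \right)} - \frac{44}{104}\right)^{2} = \left(13^{2} - \frac{44}{104}\right)^{2} = \left(169 - \frac{11}{26}\right)^{2} = \left(\frac{4383}{26}\right)^{2} = \frac{19210689}{676}$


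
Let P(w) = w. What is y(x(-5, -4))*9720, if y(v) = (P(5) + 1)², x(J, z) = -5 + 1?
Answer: 349920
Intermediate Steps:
x(J, z) = -4
y(v) = 36 (y(v) = (5 + 1)² = 6² = 36)
y(x(-5, -4))*9720 = 36*9720 = 349920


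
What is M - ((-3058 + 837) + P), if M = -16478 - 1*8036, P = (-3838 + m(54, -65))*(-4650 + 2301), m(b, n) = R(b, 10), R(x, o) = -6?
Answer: -9051849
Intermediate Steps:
m(b, n) = -6
P = 9029556 (P = (-3838 - 6)*(-4650 + 2301) = -3844*(-2349) = 9029556)
M = -24514 (M = -16478 - 8036 = -24514)
M - ((-3058 + 837) + P) = -24514 - ((-3058 + 837) + 9029556) = -24514 - (-2221 + 9029556) = -24514 - 1*9027335 = -24514 - 9027335 = -9051849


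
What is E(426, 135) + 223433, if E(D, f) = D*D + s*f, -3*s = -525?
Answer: 428534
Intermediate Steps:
s = 175 (s = -1/3*(-525) = 175)
E(D, f) = D**2 + 175*f (E(D, f) = D*D + 175*f = D**2 + 175*f)
E(426, 135) + 223433 = (426**2 + 175*135) + 223433 = (181476 + 23625) + 223433 = 205101 + 223433 = 428534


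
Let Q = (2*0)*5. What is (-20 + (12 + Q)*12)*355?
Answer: 44020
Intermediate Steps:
Q = 0 (Q = 0*5 = 0)
(-20 + (12 + Q)*12)*355 = (-20 + (12 + 0)*12)*355 = (-20 + 12*12)*355 = (-20 + 144)*355 = 124*355 = 44020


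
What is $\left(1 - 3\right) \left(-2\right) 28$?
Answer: $112$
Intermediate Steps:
$\left(1 - 3\right) \left(-2\right) 28 = \left(-2\right) \left(-2\right) 28 = 4 \cdot 28 = 112$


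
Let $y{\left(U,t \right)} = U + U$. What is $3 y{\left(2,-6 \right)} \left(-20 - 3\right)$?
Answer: $-276$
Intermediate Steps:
$y{\left(U,t \right)} = 2 U$
$3 y{\left(2,-6 \right)} \left(-20 - 3\right) = 3 \cdot 2 \cdot 2 \left(-20 - 3\right) = 3 \cdot 4 \left(-23\right) = 12 \left(-23\right) = -276$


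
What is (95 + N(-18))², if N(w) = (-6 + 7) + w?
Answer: 6084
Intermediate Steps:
N(w) = 1 + w
(95 + N(-18))² = (95 + (1 - 18))² = (95 - 17)² = 78² = 6084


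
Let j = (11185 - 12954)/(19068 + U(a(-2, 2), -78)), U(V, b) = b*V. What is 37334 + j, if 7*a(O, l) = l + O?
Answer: 711882943/19068 ≈ 37334.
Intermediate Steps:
a(O, l) = O/7 + l/7 (a(O, l) = (l + O)/7 = (O + l)/7 = O/7 + l/7)
U(V, b) = V*b
j = -1769/19068 (j = (11185 - 12954)/(19068 + ((1/7)*(-2) + (1/7)*2)*(-78)) = -1769/(19068 + (-2/7 + 2/7)*(-78)) = -1769/(19068 + 0*(-78)) = -1769/(19068 + 0) = -1769/19068 ≈ -0.092773)
37334 + j = 37334 - 1769/19068 = 711882943/19068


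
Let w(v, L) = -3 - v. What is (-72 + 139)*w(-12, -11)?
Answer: 603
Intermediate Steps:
(-72 + 139)*w(-12, -11) = (-72 + 139)*(-3 - 1*(-12)) = 67*(-3 + 12) = 67*9 = 603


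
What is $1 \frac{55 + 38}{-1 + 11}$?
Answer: $\frac{93}{10} \approx 9.3$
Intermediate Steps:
$1 \frac{55 + 38}{-1 + 11} = 1 \cdot \frac{93}{10} = \frac{93}{10}$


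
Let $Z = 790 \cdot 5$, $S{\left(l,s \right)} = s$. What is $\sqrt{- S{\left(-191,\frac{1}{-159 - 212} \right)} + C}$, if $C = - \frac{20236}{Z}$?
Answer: $\frac{3 i \sqrt{12217954903}}{146545} \approx 2.2628 i$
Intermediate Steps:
$Z = 3950$
$C = - \frac{10118}{1975}$ ($C = - \frac{20236}{3950} = \left(-20236\right) \frac{1}{3950} = - \frac{10118}{1975} \approx -5.123$)
$\sqrt{- S{\left(-191,\frac{1}{-159 - 212} \right)} + C} = \sqrt{- \frac{1}{-159 - 212} - \frac{10118}{1975}} = \sqrt{- \frac{1}{-371} - \frac{10118}{1975}} = \sqrt{\left(-1\right) \left(- \frac{1}{371}\right) - \frac{10118}{1975}} = \sqrt{\frac{1}{371} - \frac{10118}{1975}} = \sqrt{- \frac{3751803}{732725}} = \frac{3 i \sqrt{12217954903}}{146545}$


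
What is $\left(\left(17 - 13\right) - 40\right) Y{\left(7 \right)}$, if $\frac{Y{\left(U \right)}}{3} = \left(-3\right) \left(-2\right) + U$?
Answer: $-1404$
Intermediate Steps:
$Y{\left(U \right)} = 18 + 3 U$ ($Y{\left(U \right)} = 3 \left(\left(-3\right) \left(-2\right) + U\right) = 3 \left(6 + U\right) = 18 + 3 U$)
$\left(\left(17 - 13\right) - 40\right) Y{\left(7 \right)} = \left(\left(17 - 13\right) - 40\right) \left(18 + 3 \cdot 7\right) = \left(4 - 40\right) \left(18 + 21\right) = \left(-36\right) 39 = -1404$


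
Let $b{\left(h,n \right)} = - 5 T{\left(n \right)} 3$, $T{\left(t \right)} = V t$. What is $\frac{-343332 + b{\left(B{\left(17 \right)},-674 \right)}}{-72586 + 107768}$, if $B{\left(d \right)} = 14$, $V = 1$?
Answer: $- \frac{166611}{17591} \approx -9.4714$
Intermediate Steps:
$T{\left(t \right)} = t$ ($T{\left(t \right)} = 1 t = t$)
$b{\left(h,n \right)} = - 15 n$ ($b{\left(h,n \right)} = - 5 n 3 = - 15 n$)
$\frac{-343332 + b{\left(B{\left(17 \right)},-674 \right)}}{-72586 + 107768} = \frac{-343332 - -10110}{-72586 + 107768} = \frac{-343332 + 10110}{35182} = \left(-333222\right) \frac{1}{35182} = - \frac{166611}{17591}$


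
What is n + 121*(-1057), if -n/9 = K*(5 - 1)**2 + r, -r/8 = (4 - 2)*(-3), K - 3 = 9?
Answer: -130057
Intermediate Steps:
K = 12 (K = 3 + 9 = 12)
r = 48 (r = -8*(4 - 2)*(-3) = -16*(-3) = -8*(-6) = 48)
n = -2160 (n = -9*(12*(5 - 1)**2 + 48) = -9*(12*4**2 + 48) = -9*(12*16 + 48) = -9*(192 + 48) = -9*240 = -2160)
n + 121*(-1057) = -2160 + 121*(-1057) = -2160 - 127897 = -130057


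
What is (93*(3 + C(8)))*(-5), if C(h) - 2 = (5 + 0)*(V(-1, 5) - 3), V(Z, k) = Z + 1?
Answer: 4650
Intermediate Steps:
V(Z, k) = 1 + Z
C(h) = -13 (C(h) = 2 + (5 + 0)*((1 - 1) - 3) = 2 + 5*(0 - 3) = 2 + 5*(-3) = 2 - 15 = -13)
(93*(3 + C(8)))*(-5) = (93*(3 - 13))*(-5) = (93*(-10))*(-5) = -930*(-5) = 4650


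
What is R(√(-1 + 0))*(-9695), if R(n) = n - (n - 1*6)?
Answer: -58170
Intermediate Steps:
R(n) = 6 (R(n) = n - (n - 6) = n - (-6 + n) = n + (6 - n) = 6)
R(√(-1 + 0))*(-9695) = 6*(-9695) = -58170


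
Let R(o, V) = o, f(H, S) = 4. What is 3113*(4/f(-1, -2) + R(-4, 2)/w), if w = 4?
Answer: 0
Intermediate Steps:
3113*(4/f(-1, -2) + R(-4, 2)/w) = 3113*(4/4 - 4/4) = 3113*(4*(¼) - 4*¼) = 3113*(1 - 1) = 3113*0 = 0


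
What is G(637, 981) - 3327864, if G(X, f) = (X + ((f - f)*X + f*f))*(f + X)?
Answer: 1554802900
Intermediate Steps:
G(X, f) = (X + f)*(X + f²) (G(X, f) = (X + (0*X + f²))*(X + f) = (X + (0 + f²))*(X + f) = (X + f²)*(X + f) = (X + f)*(X + f²))
G(637, 981) - 3327864 = (637² + 981³ + 637*981 + 637*981²) - 3327864 = (405769 + 944076141 + 624897 + 637*962361) - 3327864 = (405769 + 944076141 + 624897 + 613023957) - 3327864 = 1558130764 - 3327864 = 1554802900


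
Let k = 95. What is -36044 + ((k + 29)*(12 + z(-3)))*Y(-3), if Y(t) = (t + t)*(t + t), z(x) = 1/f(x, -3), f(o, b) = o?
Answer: 16036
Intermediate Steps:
z(x) = 1/x
Y(t) = 4*t² (Y(t) = (2*t)*(2*t) = 4*t²)
-36044 + ((k + 29)*(12 + z(-3)))*Y(-3) = -36044 + ((95 + 29)*(12 + 1/(-3)))*(4*(-3)²) = -36044 + (124*(12 - ⅓))*(4*9) = -36044 + (124*(35/3))*36 = -36044 + (4340/3)*36 = -36044 + 52080 = 16036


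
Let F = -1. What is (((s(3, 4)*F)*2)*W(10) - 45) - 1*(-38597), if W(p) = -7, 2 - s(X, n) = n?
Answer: 38524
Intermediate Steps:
s(X, n) = 2 - n
(((s(3, 4)*F)*2)*W(10) - 45) - 1*(-38597) = ((((2 - 1*4)*(-1))*2)*(-7) - 45) - 1*(-38597) = ((((2 - 4)*(-1))*2)*(-7) - 45) + 38597 = ((-2*(-1)*2)*(-7) - 45) + 38597 = ((2*2)*(-7) - 45) + 38597 = (4*(-7) - 45) + 38597 = (-28 - 45) + 38597 = -73 + 38597 = 38524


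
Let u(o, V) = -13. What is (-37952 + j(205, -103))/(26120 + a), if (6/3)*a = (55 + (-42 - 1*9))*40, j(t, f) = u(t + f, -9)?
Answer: -7593/5240 ≈ -1.4490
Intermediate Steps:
j(t, f) = -13
a = 80 (a = ((55 + (-42 - 1*9))*40)/2 = ((55 + (-42 - 9))*40)/2 = ((55 - 51)*40)/2 = (4*40)/2 = (½)*160 = 80)
(-37952 + j(205, -103))/(26120 + a) = (-37952 - 13)/(26120 + 80) = -37965/26200 = -37965*1/26200 = -7593/5240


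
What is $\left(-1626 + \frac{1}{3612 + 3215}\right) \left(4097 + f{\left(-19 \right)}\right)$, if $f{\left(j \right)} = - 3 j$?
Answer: $- \frac{46112311954}{6827} \approx -6.7544 \cdot 10^{6}$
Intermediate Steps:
$\left(-1626 + \frac{1}{3612 + 3215}\right) \left(4097 + f{\left(-19 \right)}\right) = \left(-1626 + \frac{1}{3612 + 3215}\right) \left(4097 - -57\right) = \left(-1626 + \frac{1}{6827}\right) \left(4097 + 57\right) = \left(-1626 + \frac{1}{6827}\right) 4154 = \left(- \frac{11100701}{6827}\right) 4154 = - \frac{46112311954}{6827}$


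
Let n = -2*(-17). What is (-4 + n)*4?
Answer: 120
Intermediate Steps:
n = 34
(-4 + n)*4 = (-4 + 34)*4 = 30*4 = 120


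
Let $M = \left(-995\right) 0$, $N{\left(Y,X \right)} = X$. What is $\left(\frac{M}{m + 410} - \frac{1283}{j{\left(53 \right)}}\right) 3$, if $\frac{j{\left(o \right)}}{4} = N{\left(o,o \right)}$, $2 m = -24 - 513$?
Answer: $- \frac{3849}{212} \approx -18.156$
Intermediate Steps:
$m = - \frac{537}{2}$ ($m = \frac{-24 - 513}{2} = \frac{1}{2} \left(-537\right) = - \frac{537}{2} \approx -268.5$)
$j{\left(o \right)} = 4 o$
$M = 0$
$\left(\frac{M}{m + 410} - \frac{1283}{j{\left(53 \right)}}\right) 3 = \left(\frac{0}{- \frac{537}{2} + 410} - \frac{1283}{4 \cdot 53}\right) 3 = \left(\frac{0}{\frac{283}{2}} - \frac{1283}{212}\right) 3 = \left(0 \cdot \frac{2}{283} - \frac{1283}{212}\right) 3 = \left(0 - \frac{1283}{212}\right) 3 = \left(- \frac{1283}{212}\right) 3 = - \frac{3849}{212}$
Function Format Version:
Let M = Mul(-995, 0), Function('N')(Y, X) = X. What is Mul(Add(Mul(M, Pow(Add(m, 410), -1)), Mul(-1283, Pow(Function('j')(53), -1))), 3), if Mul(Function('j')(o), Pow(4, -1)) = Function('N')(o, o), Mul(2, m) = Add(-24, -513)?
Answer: Rational(-3849, 212) ≈ -18.156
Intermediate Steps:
m = Rational(-537, 2) (m = Mul(Rational(1, 2), Add(-24, -513)) = Mul(Rational(1, 2), -537) = Rational(-537, 2) ≈ -268.50)
Function('j')(o) = Mul(4, o)
M = 0
Mul(Add(Mul(M, Pow(Add(m, 410), -1)), Mul(-1283, Pow(Function('j')(53), -1))), 3) = Mul(Add(Mul(0, Pow(Add(Rational(-537, 2), 410), -1)), Mul(-1283, Pow(Mul(4, 53), -1))), 3) = Mul(Add(Mul(0, Pow(Rational(283, 2), -1)), Mul(-1283, Pow(212, -1))), 3) = Mul(Add(Mul(0, Rational(2, 283)), Mul(-1283, Rational(1, 212))), 3) = Mul(Add(0, Rational(-1283, 212)), 3) = Mul(Rational(-1283, 212), 3) = Rational(-3849, 212)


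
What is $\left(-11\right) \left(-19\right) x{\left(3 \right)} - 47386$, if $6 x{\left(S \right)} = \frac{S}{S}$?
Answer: $- \frac{284107}{6} \approx -47351.0$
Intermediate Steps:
$x{\left(S \right)} = \frac{1}{6}$ ($x{\left(S \right)} = \frac{S \frac{1}{S}}{6} = \frac{1}{6} \cdot 1 = \frac{1}{6}$)
$\left(-11\right) \left(-19\right) x{\left(3 \right)} - 47386 = \left(-11\right) \left(-19\right) \frac{1}{6} - 47386 = 209 \cdot \frac{1}{6} - 47386 = \frac{209}{6} - 47386 = - \frac{284107}{6}$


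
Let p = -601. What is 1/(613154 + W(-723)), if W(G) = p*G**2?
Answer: -1/313546975 ≈ -3.1893e-9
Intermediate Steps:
W(G) = -601*G**2
1/(613154 + W(-723)) = 1/(613154 - 601*(-723)**2) = 1/(613154 - 601*522729) = 1/(613154 - 314160129) = 1/(-313546975) = -1/313546975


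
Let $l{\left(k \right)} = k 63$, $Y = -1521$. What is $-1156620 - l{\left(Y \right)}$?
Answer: $-1060797$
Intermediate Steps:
$l{\left(k \right)} = 63 k$
$-1156620 - l{\left(Y \right)} = -1156620 - 63 \left(-1521\right) = -1156620 - -95823 = -1156620 + 95823 = -1060797$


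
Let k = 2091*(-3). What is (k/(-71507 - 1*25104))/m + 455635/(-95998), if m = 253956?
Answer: -109597825533953/23091230090684 ≈ -4.7463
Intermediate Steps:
k = -6273
(k/(-71507 - 1*25104))/m + 455635/(-95998) = -6273/(-71507 - 1*25104)/253956 + 455635/(-95998) = -6273/(-71507 - 25104)*(1/253956) + 455635*(-1/95998) = -6273/(-96611)*(1/253956) - 455635/95998 = -6273*(-1/96611)*(1/253956) - 455635/95998 = (369/5683)*(1/253956) - 455635/95998 = 123/481077316 - 455635/95998 = -109597825533953/23091230090684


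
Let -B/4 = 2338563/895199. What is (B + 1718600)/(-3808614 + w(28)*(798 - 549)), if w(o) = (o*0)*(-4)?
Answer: -769239823574/1704733722093 ≈ -0.45124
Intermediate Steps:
w(o) = 0 (w(o) = 0*(-4) = 0)
B = -9354252/895199 ≈ -10.449
(B + 1718600)/(-3808614 + w(28)*(798 - 549)) = (-9354252/895199 + 1718600)/(-3808614 + 0*(798 - 549)) = 1538479647148/(895199*(-3808614 + 0*249)) = 1538479647148/(895199*(-3808614 + 0)) = (1538479647148/895199)/(-3808614) = (1538479647148/895199)*(-1/3808614) = -769239823574/1704733722093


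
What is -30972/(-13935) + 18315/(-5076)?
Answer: -3629839/2619780 ≈ -1.3856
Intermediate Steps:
-30972/(-13935) + 18315/(-5076) = -30972*(-1/13935) + 18315*(-1/5076) = 10324/4645 - 2035/564 = -3629839/2619780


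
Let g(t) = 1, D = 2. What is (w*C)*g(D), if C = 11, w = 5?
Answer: 55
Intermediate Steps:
(w*C)*g(D) = (5*11)*1 = 55*1 = 55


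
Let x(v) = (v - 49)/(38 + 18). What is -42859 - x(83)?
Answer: -1200069/28 ≈ -42860.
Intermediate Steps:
x(v) = -7/8 + v/56 (x(v) = (-49 + v)/56 = (-49 + v)*(1/56) = -7/8 + v/56)
-42859 - x(83) = -42859 - (-7/8 + (1/56)*83) = -42859 - (-7/8 + 83/56) = -42859 - 1*17/28 = -42859 - 17/28 = -1200069/28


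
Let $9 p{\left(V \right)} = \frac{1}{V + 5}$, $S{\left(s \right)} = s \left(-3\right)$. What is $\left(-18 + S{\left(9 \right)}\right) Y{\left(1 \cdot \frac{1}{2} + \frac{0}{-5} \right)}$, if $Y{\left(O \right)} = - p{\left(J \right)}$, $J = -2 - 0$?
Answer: $\frac{5}{3} \approx 1.6667$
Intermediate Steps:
$J = -2$ ($J = -2 + 0 = -2$)
$S{\left(s \right)} = - 3 s$
$p{\left(V \right)} = \frac{1}{9 \left(5 + V\right)}$ ($p{\left(V \right)} = \frac{1}{9 \left(V + 5\right)} = \frac{1}{9 \left(5 + V\right)}$)
$Y{\left(O \right)} = - \frac{1}{27}$ ($Y{\left(O \right)} = - \frac{1}{9 \left(5 - 2\right)} = - \frac{1}{9 \cdot 3} = \left(-1\right) \frac{1}{27} = - \frac{1}{27}$)
$\left(-18 + S{\left(9 \right)}\right) Y{\left(1 \cdot \frac{1}{2} + \frac{0}{-5} \right)} = \left(-18 - 27\right) \left(- \frac{1}{27}\right) = \left(-45\right) \left(- \frac{1}{27}\right) = \frac{5}{3}$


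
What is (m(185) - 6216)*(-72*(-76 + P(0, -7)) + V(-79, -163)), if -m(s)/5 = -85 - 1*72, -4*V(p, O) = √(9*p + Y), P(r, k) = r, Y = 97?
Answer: -29718432 + 5431*I*√614/4 ≈ -2.9718e+7 + 33644.0*I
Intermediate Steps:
V(p, O) = -√(97 + 9*p)/4 (V(p, O) = -√(9*p + 97)/4 = -√(97 + 9*p)/4)
m(s) = 785 (m(s) = -5*(-85 - 1*72) = -5*(-85 - 72) = -5*(-157) = 785)
(m(185) - 6216)*(-72*(-76 + P(0, -7)) + V(-79, -163)) = (785 - 6216)*(-72*(-76 + 0) - √(97 + 9*(-79))/4) = -5431*(-72*(-76) - √(97 - 711)/4) = -5431*(5472 - I*√614/4) = -29718432 + 5431*I*√614/4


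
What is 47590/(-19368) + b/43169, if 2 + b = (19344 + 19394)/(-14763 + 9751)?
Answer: -183886802231/74830698684 ≈ -2.4574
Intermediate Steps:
b = -3483/358 (b = -2 + (19344 + 19394)/(-14763 + 9751) = -2 + 38738/(-5012) = -2 + 38738*(-1/5012) = -2 - 2767/358 = -3483/358 ≈ -9.7290)
47590/(-19368) + b/43169 = 47590/(-19368) - 3483/358/43169 = 47590*(-1/19368) - 3483/358*1/43169 = -23795/9684 - 3483/15454502 = -183886802231/74830698684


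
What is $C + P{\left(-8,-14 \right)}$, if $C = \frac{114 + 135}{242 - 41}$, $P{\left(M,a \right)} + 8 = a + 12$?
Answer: $- \frac{587}{67} \approx -8.7612$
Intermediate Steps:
$P{\left(M,a \right)} = 4 + a$ ($P{\left(M,a \right)} = -8 + \left(a + 12\right) = -8 + \left(12 + a\right) = 4 + a$)
$C = \frac{83}{67}$ ($C = \frac{249}{201} = 249 \cdot \frac{1}{201} = \frac{83}{67} \approx 1.2388$)
$C + P{\left(-8,-14 \right)} = \frac{83}{67} + \left(4 - 14\right) = \frac{83}{67} - 10 = - \frac{587}{67}$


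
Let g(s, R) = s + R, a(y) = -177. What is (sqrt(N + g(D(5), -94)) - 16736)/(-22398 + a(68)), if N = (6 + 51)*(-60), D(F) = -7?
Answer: 16736/22575 - I*sqrt(3521)/22575 ≈ 0.74135 - 0.0026285*I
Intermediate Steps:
g(s, R) = R + s
N = -3420 (N = 57*(-60) = -3420)
(sqrt(N + g(D(5), -94)) - 16736)/(-22398 + a(68)) = (sqrt(-3420 + (-94 - 7)) - 16736)/(-22398 - 177) = (sqrt(-3420 - 101) - 16736)/(-22575) = (sqrt(-3521) - 16736)*(-1/22575) = (I*sqrt(3521) - 16736)*(-1/22575) = (-16736 + I*sqrt(3521))*(-1/22575) = 16736/22575 - I*sqrt(3521)/22575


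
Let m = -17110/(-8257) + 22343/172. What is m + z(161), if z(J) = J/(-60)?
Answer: 1377136427/10651530 ≈ 129.29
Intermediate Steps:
z(J) = -J/60 (z(J) = J*(-1/60) = -J/60)
m = 187429071/1420204 (m = -17110*(-1/8257) + 22343*(1/172) = 17110/8257 + 22343/172 = 187429071/1420204 ≈ 131.97)
m + z(161) = 187429071/1420204 - 1/60*161 = 187429071/1420204 - 161/60 = 1377136427/10651530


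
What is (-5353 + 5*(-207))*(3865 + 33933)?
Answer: -241453624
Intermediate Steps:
(-5353 + 5*(-207))*(3865 + 33933) = (-5353 - 1035)*37798 = -6388*37798 = -241453624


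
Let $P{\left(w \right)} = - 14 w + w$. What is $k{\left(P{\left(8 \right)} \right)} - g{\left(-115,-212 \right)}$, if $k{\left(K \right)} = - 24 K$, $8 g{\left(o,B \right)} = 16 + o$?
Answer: $\frac{20067}{8} \approx 2508.4$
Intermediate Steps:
$g{\left(o,B \right)} = 2 + \frac{o}{8}$ ($g{\left(o,B \right)} = \frac{16 + o}{8} = 2 + \frac{o}{8}$)
$P{\left(w \right)} = - 13 w$
$k{\left(P{\left(8 \right)} \right)} - g{\left(-115,-212 \right)} = - 24 \left(\left(-13\right) 8\right) - \left(2 + \frac{1}{8} \left(-115\right)\right) = \left(-24\right) \left(-104\right) - \left(2 - \frac{115}{8}\right) = 2496 - - \frac{99}{8} = 2496 + \frac{99}{8} = \frac{20067}{8}$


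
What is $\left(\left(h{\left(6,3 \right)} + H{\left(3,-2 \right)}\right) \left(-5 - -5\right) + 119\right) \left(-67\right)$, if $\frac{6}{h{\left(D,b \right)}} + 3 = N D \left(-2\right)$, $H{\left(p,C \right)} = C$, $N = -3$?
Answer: $-7973$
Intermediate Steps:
$h{\left(D,b \right)} = \frac{6}{-3 + 6 D}$ ($h{\left(D,b \right)} = \frac{6}{-3 + - 3 D \left(-2\right)} = \frac{6}{-3 + 6 D}$)
$\left(\left(h{\left(6,3 \right)} + H{\left(3,-2 \right)}\right) \left(-5 - -5\right) + 119\right) \left(-67\right) = \left(\left(\frac{2}{-1 + 2 \cdot 6} - 2\right) \left(-5 - -5\right) + 119\right) \left(-67\right) = \left(\left(\frac{2}{-1 + 12} - 2\right) \left(-5 + 5\right) + 119\right) \left(-67\right) = \left(\left(\frac{2}{11} - 2\right) 0 + 119\right) \left(-67\right) = \left(\left(- \frac{20}{11}\right) 0 + 119\right) \left(-67\right) = \left(0 + 119\right) \left(-67\right) = 119 \left(-67\right) = -7973$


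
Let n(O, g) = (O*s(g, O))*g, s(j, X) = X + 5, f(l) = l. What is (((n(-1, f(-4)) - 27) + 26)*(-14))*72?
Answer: -15120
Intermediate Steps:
s(j, X) = 5 + X
n(O, g) = O*g*(5 + O) (n(O, g) = (O*(5 + O))*g = O*g*(5 + O))
(((n(-1, f(-4)) - 27) + 26)*(-14))*72 = (((-1*(-4)*(5 - 1) - 27) + 26)*(-14))*72 = (((-1*(-4)*4 - 27) + 26)*(-14))*72 = (((16 - 27) + 26)*(-14))*72 = ((-11 + 26)*(-14))*72 = (15*(-14))*72 = -210*72 = -15120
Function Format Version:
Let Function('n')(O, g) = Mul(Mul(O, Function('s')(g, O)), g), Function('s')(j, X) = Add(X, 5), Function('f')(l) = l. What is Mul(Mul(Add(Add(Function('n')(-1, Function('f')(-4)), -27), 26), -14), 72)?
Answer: -15120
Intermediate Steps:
Function('s')(j, X) = Add(5, X)
Function('n')(O, g) = Mul(O, g, Add(5, O)) (Function('n')(O, g) = Mul(Mul(O, Add(5, O)), g) = Mul(O, g, Add(5, O)))
Mul(Mul(Add(Add(Function('n')(-1, Function('f')(-4)), -27), 26), -14), 72) = Mul(Mul(Add(Add(Mul(-1, -4, Add(5, -1)), -27), 26), -14), 72) = Mul(Mul(Add(Add(Mul(-1, -4, 4), -27), 26), -14), 72) = Mul(Mul(Add(Add(16, -27), 26), -14), 72) = Mul(Mul(Add(-11, 26), -14), 72) = Mul(Mul(15, -14), 72) = Mul(-210, 72) = -15120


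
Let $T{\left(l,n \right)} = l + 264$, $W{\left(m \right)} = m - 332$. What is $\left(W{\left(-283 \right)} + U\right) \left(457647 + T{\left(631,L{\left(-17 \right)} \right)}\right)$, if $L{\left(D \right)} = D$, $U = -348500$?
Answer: $-160083890330$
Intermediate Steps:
$W{\left(m \right)} = -332 + m$
$T{\left(l,n \right)} = 264 + l$
$\left(W{\left(-283 \right)} + U\right) \left(457647 + T{\left(631,L{\left(-17 \right)} \right)}\right) = \left(\left(-332 - 283\right) - 348500\right) \left(457647 + \left(264 + 631\right)\right) = \left(-615 - 348500\right) \left(457647 + 895\right) = \left(-349115\right) 458542 = -160083890330$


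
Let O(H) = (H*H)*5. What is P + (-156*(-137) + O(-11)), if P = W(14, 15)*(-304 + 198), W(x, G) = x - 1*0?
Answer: 20493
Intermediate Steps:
O(H) = 5*H² (O(H) = H²*5 = 5*H²)
W(x, G) = x (W(x, G) = x + 0 = x)
P = -1484 (P = 14*(-304 + 198) = 14*(-106) = -1484)
P + (-156*(-137) + O(-11)) = -1484 + (-156*(-137) + 5*(-11)²) = -1484 + (21372 + 5*121) = -1484 + (21372 + 605) = -1484 + 21977 = 20493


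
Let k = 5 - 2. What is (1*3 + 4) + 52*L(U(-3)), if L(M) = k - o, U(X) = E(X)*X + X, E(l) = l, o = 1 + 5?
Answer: -149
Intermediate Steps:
o = 6
k = 3
U(X) = X + X² (U(X) = X*X + X = X² + X = X + X²)
L(M) = -3 (L(M) = 3 - 1*6 = 3 - 6 = -3)
(1*3 + 4) + 52*L(U(-3)) = (1*3 + 4) + 52*(-3) = (3 + 4) - 156 = 7 - 156 = -149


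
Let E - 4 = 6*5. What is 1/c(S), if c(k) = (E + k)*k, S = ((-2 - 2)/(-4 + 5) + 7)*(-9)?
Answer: -1/189 ≈ -0.0052910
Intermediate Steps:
E = 34 (E = 4 + 6*5 = 4 + 30 = 34)
S = -27 (S = (-4/1 + 7)*(-9) = (-4*1 + 7)*(-9) = (-4 + 7)*(-9) = 3*(-9) = -27)
c(k) = k*(34 + k) (c(k) = (34 + k)*k = k*(34 + k))
1/c(S) = 1/(-27*(34 - 27)) = 1/(-27*7) = 1/(-189) = -1/189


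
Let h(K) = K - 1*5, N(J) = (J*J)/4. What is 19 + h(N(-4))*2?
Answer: 17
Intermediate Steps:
N(J) = J²/4 (N(J) = J²*(¼) = J²/4)
h(K) = -5 + K (h(K) = K - 5 = -5 + K)
19 + h(N(-4))*2 = 19 + (-5 + (¼)*(-4)²)*2 = 19 + (-5 + (¼)*16)*2 = 19 + (-5 + 4)*2 = 19 - 1*2 = 19 - 2 = 17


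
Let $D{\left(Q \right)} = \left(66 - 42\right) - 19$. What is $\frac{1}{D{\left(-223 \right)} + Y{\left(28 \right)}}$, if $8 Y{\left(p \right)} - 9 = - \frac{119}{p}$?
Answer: $\frac{32}{179} \approx 0.17877$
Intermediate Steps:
$Y{\left(p \right)} = \frac{9}{8} - \frac{119}{8 p}$ ($Y{\left(p \right)} = \frac{9}{8} + \frac{\left(-119\right) \frac{1}{p}}{8} = \frac{9}{8} - \frac{119}{8 p}$)
$D{\left(Q \right)} = 5$ ($D{\left(Q \right)} = 24 - 19 = 5$)
$\frac{1}{D{\left(-223 \right)} + Y{\left(28 \right)}} = \frac{1}{5 + \frac{-119 + 9 \cdot 28}{8 \cdot 28}} = \frac{1}{5 + \frac{1}{8} \cdot \frac{1}{28} \left(-119 + 252\right)} = \frac{1}{5 + \frac{1}{8} \cdot \frac{1}{28} \cdot 133} = \frac{1}{5 + \frac{19}{32}} = \frac{1}{\frac{179}{32}} = \frac{32}{179}$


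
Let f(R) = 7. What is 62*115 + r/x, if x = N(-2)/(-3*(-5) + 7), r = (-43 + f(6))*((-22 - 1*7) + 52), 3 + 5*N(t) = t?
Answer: 25346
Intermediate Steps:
N(t) = -3/5 + t/5
r = -828 (r = (-43 + 7)*((-22 - 1*7) + 52) = -36*((-22 - 7) + 52) = -36*(-29 + 52) = -36*23 = -828)
x = -1/22 (x = (-3/5 + (1/5)*(-2))/(-3*(-5) + 7) = (-3/5 - 2/5)/(15 + 7) = -1/22 ≈ -0.045455)
62*115 + r/x = 62*115 - 828/(-1/22) = 7130 - 828*(-22) = 7130 + 18216 = 25346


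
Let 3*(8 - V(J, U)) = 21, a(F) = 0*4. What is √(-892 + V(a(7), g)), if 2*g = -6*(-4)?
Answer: 9*I*√11 ≈ 29.85*I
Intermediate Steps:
g = 12 (g = (-6*(-4))/2 = (½)*24 = 12)
a(F) = 0
V(J, U) = 1 (V(J, U) = 8 - ⅓*21 = 8 - 7 = 1)
√(-892 + V(a(7), g)) = √(-892 + 1) = √(-891) = 9*I*√11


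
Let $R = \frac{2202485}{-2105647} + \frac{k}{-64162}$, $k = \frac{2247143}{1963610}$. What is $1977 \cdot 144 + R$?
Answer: $\frac{75524221917139551961299}{265288664822798540} \approx 2.8469 \cdot 10^{5}$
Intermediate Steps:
$k = \frac{2247143}{1963610}$ ($k = 2247143 \cdot \frac{1}{1963610} = \frac{2247143}{1963610} \approx 1.1444$)
$R = - \frac{277493933318794221}{265288664822798540}$ ($R = \frac{2202485}{-2105647} + \frac{2247143}{1963610 \left(-64162\right)} = 2202485 \left(- \frac{1}{2105647}\right) + \frac{2247143}{1963610} \left(- \frac{1}{64162}\right) = - \frac{2202485}{2105647} - \frac{2247143}{125989144820} = - \frac{277493933318794221}{265288664822798540} \approx -1.046$)
$1977 \cdot 144 + R = 1977 \cdot 144 - \frac{277493933318794221}{265288664822798540} = 284688 - \frac{277493933318794221}{265288664822798540} = \frac{75524221917139551961299}{265288664822798540}$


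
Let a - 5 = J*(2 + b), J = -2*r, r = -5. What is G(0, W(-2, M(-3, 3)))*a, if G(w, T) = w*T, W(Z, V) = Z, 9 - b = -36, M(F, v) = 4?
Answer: 0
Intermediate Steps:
b = 45 (b = 9 - 1*(-36) = 9 + 36 = 45)
J = 10 (J = -2*(-5) = 10)
G(w, T) = T*w
a = 475 (a = 5 + 10*(2 + 45) = 5 + 10*47 = 5 + 470 = 475)
G(0, W(-2, M(-3, 3)))*a = -2*0*475 = 0*475 = 0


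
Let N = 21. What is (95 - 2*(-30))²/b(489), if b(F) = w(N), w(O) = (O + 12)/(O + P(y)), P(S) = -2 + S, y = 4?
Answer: 552575/33 ≈ 16745.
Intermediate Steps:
w(O) = (12 + O)/(2 + O) (w(O) = (O + 12)/(O + (-2 + 4)) = (12 + O)/(O + 2) = (12 + O)/(2 + O))
b(F) = 33/23 (b(F) = (12 + 21)/(2 + 21) = 33/23)
(95 - 2*(-30))²/b(489) = (95 - 2*(-30))²/(33/23) = (95 + 60)²*(23/33) = 155²*(23/33) = 24025*(23/33) = 552575/33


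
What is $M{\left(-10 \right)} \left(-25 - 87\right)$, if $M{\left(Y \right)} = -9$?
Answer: $1008$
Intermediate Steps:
$M{\left(-10 \right)} \left(-25 - 87\right) = - 9 \left(-25 - 87\right) = \left(-9\right) \left(-112\right) = 1008$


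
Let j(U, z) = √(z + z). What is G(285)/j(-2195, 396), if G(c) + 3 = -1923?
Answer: -321*√22/22 ≈ -68.437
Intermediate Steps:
G(c) = -1926 (G(c) = -3 - 1923 = -1926)
j(U, z) = √2*√z (j(U, z) = √(2*z) = √2*√z)
G(285)/j(-2195, 396) = -1926*√22/132 = -321*√22/22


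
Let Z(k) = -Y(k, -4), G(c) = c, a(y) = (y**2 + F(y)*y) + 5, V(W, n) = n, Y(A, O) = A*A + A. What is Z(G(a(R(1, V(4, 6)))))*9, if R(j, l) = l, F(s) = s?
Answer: -54054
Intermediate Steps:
Y(A, O) = A + A**2 (Y(A, O) = A**2 + A = A + A**2)
a(y) = 5 + 2*y**2 (a(y) = (y**2 + y*y) + 5 = (y**2 + y**2) + 5 = 2*y**2 + 5 = 5 + 2*y**2)
Z(k) = -k*(1 + k)
Z(G(a(R(1, V(4, 6)))))*9 = -(5 + 2*6**2)*(1 + (5 + 2*6**2))*9 = -(5 + 2*36)*(1 + (5 + 2*36))*9 = -(5 + 72)*(1 + (5 + 72))*9 = -1*77*(1 + 77)*9 = -1*77*78*9 = -6006*9 = -54054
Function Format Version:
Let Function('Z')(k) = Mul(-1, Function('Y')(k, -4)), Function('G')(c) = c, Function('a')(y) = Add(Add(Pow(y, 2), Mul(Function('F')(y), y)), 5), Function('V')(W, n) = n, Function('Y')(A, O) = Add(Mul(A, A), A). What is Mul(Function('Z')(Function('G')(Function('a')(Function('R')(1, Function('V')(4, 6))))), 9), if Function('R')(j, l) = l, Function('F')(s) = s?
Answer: -54054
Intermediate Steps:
Function('Y')(A, O) = Add(A, Pow(A, 2)) (Function('Y')(A, O) = Add(Pow(A, 2), A) = Add(A, Pow(A, 2)))
Function('a')(y) = Add(5, Mul(2, Pow(y, 2))) (Function('a')(y) = Add(Add(Pow(y, 2), Mul(y, y)), 5) = Add(Add(Pow(y, 2), Pow(y, 2)), 5) = Add(Mul(2, Pow(y, 2)), 5) = Add(5, Mul(2, Pow(y, 2))))
Function('Z')(k) = Mul(-1, k, Add(1, k)) (Function('Z')(k) = Mul(-1, Mul(k, Add(1, k))) = Mul(-1, k, Add(1, k)))
Mul(Function('Z')(Function('G')(Function('a')(Function('R')(1, Function('V')(4, 6))))), 9) = Mul(Mul(-1, Add(5, Mul(2, Pow(6, 2))), Add(1, Add(5, Mul(2, Pow(6, 2))))), 9) = Mul(Mul(-1, Add(5, Mul(2, 36)), Add(1, Add(5, Mul(2, 36)))), 9) = Mul(Mul(-1, Add(5, 72), Add(1, Add(5, 72))), 9) = Mul(Mul(-1, 77, Add(1, 77)), 9) = Mul(Mul(-1, 77, 78), 9) = Mul(-6006, 9) = -54054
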